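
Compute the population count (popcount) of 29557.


0b111001101110101 has 10 set bits

10


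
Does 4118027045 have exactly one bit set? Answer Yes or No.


0b11110101011101000001101100100101. Multiple bits set => No

No


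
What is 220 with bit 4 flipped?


220 ^ (1 << 4) = 220 ^ 16 = 204

204


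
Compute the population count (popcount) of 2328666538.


0b10001010110011001010000110101010 has 14 set bits

14


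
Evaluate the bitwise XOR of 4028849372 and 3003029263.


0b11110000001000110101110011011100 ^ 0b10110010111111101001011100001111 = 0b1000010110111011100101111010011 = 1121831891

1121831891


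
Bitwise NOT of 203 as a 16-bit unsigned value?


~0b11001011 = 0b1111111100110100 = 65332 (16-bit unsigned)

65332


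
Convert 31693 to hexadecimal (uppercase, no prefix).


31693 = 7BCD hex

7BCD


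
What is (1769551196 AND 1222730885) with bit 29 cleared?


Step 1: 1769551196 & 1222730885 = 1214325764
Step 2: 1214325764 & ~(1 << 29) = 1214325764

1214325764


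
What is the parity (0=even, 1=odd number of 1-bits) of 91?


0b1011011 has 5 ones => parity 1

1


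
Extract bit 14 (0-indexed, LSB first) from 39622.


0b1001101011000110, position 14 = 0

0


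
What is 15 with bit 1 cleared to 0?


15 & ~(1 << 1) = 13

13


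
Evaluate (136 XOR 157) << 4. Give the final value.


Step 1: 136 ^ 157 = 21
Step 2: 21 << 4 = 336

336


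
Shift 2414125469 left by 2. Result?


0b10001111111001001010000110011101 << 2 = 0b1000111111100100101000011001110100 = 9656501876

9656501876


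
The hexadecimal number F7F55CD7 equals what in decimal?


F7F55CD7 hex = 4160052439 decimal

4160052439


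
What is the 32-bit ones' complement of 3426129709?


3426129709 ^ 4294967295 = 868837586

868837586


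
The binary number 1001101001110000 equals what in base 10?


1001101001110000 in decimal = 39536

39536


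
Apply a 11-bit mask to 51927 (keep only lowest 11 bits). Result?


51927 & 2047 = 727

727


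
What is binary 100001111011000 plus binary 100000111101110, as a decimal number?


100001111011000 + 100000111101110 = 1000010111000110 = 34246

34246


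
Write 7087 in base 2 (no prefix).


7087 = 1101110101111 in binary

1101110101111


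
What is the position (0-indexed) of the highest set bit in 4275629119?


0b11111110110110001110110000111111. Highest set bit at position 31

31


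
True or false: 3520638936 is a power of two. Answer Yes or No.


0b11010001110110001010111111011000. Multiple bits set => No

No


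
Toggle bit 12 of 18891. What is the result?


18891 ^ (1 << 12) = 18891 ^ 4096 = 22987

22987


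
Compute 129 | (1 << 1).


129 | (1 << 1) = 129 | 2 = 131

131


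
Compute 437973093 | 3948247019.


0b11010000110101111000001100101 | 0b11101011010101010111011111101011 = 0b11111011010111111111011111101111 = 4217370607

4217370607


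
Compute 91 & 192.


0b1011011 & 0b11000000 = 0b1000000 = 64

64


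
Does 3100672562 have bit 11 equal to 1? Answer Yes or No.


0b10111000110100001000001000110010, bit 11 = 0. No

No


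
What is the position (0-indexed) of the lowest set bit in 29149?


0b111000111011101. Lowest set bit at position 0

0


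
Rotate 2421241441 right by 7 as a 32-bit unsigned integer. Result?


Rotate 0b10010000010100010011011001100001 right by 7 (32-bit) = 0b11000011001000001010001001101100 = 3273695852

3273695852


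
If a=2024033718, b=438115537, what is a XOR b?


2024033718 ^ 438115537 = 1656312167

1656312167


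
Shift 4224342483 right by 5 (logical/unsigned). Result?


0b11111011110010100101100111010011 >> 5 = 0b111110111100101001011001110 = 132010702

132010702


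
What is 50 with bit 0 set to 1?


50 | (1 << 0) = 50 | 1 = 51

51


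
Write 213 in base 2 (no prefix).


213 = 11010101 in binary

11010101


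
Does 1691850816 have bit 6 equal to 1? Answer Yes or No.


0b1100100110101111001100001000000, bit 6 = 1. Yes

Yes


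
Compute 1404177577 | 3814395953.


0b1010011101100100000110010101001 | 0b11100011010110110001000000110001 = 0b11110011111110110001110010111001 = 4093320377

4093320377


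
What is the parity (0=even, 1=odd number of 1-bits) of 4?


0b100 has 1 ones => parity 1

1


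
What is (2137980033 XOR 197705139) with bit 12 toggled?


Step 1: 2137980033 ^ 197705139 = 1957052722
Step 2: 1957052722 ^ (1 << 12) = 1957052722 ^ 4096 = 1957056818

1957056818


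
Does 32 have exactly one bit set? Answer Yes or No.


0b100000. Only one bit set => Yes

Yes


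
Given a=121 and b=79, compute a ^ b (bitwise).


121 ^ 79 = 54

54


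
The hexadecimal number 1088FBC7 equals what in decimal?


1088FBC7 hex = 277412807 decimal

277412807


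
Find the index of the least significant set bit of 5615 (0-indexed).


0b1010111101111. Lowest set bit at position 0

0


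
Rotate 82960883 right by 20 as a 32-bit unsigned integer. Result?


Rotate 0b100111100011110000111110011 right by 20 (32-bit) = 0b11110000111110011000001001111 = 505360463

505360463


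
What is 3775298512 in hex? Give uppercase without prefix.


3775298512 = E1067BD0 hex

E1067BD0


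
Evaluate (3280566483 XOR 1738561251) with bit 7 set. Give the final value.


Step 1: 3280566483 ^ 1738561251 = 2754162224
Step 2: 2754162224 | (1 << 7) = 2754162224 | 128 = 2754162352

2754162352


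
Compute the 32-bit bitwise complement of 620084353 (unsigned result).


~0b100100111101011011110010000001 = 0b11011011000010100100001101111110 = 3674882942 (32-bit unsigned)

3674882942


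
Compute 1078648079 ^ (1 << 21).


1078648079 ^ (1 << 21) = 1078648079 ^ 2097152 = 1080745231

1080745231


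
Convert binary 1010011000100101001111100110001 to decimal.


1010011000100101001111100110001 in decimal = 1393729329

1393729329


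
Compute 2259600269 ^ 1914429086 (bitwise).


0b10000110101011101100001110001101 ^ 0b1110010000110111101111010011110 = 0b11110100101101010001110100010011 = 4105510163

4105510163


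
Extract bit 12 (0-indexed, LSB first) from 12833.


0b11001000100001, position 12 = 1

1


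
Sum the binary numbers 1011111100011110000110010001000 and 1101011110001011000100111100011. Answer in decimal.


1011111100011110000110010001000 + 1101011110001011000100111100011 = 11001011010101001001011001101011 = 3411318379

3411318379


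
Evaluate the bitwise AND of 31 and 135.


0b11111 & 0b10000111 = 0b111 = 7

7


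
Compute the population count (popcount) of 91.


0b1011011 has 5 set bits

5


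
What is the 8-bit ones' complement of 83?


83 ^ 255 = 172

172


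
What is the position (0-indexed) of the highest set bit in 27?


0b11011. Highest set bit at position 4

4


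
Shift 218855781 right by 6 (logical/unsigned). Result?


0b1101000010110111100101100101 >> 6 = 0b1101000010110111100101 = 3419621

3419621


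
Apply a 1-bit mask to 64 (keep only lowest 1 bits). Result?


64 & 1 = 0

0


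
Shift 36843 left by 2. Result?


0b1000111111101011 << 2 = 0b100011111110101100 = 147372

147372


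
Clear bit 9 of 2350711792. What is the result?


2350711792 & ~(1 << 9) = 2350711280

2350711280


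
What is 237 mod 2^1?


237 & 1 = 1

1


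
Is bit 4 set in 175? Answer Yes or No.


0b10101111, bit 4 = 0. No

No


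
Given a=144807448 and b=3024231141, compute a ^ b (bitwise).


144807448 ^ 3024231141 = 3169029373

3169029373


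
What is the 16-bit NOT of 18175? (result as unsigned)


~0b100011011111111 = 0b1011100100000000 = 47360 (16-bit unsigned)

47360


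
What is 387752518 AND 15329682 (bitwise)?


0b10111000111001010001001000110 & 0b111010011110100110010010 = 0b10001010000000000010 = 565250

565250


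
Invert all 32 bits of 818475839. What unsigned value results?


818475839 ^ 4294967295 = 3476491456

3476491456


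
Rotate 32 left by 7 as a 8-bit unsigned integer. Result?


Rotate 0b100000 left by 7 (8-bit) = 0b10000 = 16

16


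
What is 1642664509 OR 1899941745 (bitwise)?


0b1100001111010010001001000111101 | 0b1110001001111101100111101110001 = 0b1110001111111111101111101111101 = 1912594301

1912594301


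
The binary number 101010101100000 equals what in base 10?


101010101100000 in decimal = 21856

21856


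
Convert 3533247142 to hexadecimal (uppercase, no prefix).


3533247142 = D29912A6 hex

D29912A6


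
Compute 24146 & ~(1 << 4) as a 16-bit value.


24146 & ~(1 << 4) = 24130

24130


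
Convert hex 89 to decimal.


89 hex = 137 decimal

137


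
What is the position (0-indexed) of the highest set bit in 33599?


0b1000001100111111. Highest set bit at position 15

15


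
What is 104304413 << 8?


0b110001101111000111100011101 << 8 = 0b11000110111100011110001110100000000 = 26701929728

26701929728


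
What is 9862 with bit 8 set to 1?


9862 | (1 << 8) = 9862 | 256 = 10118

10118


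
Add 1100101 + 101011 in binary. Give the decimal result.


1100101 + 101011 = 10010000 = 144

144


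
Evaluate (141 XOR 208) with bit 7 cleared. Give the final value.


Step 1: 141 ^ 208 = 93
Step 2: 93 & ~(1 << 7) = 93

93


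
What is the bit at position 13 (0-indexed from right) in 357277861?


0b10101010010111010000010100101, position 13 = 1

1


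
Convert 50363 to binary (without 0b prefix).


50363 = 1100010010111011 in binary

1100010010111011


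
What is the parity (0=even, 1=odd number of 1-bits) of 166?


0b10100110 has 4 ones => parity 0

0


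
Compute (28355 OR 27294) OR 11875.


Step 1: 28355 | 27294 = 28383
Step 2: 28383 | 11875 = 28415

28415


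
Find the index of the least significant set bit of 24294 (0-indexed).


0b101111011100110. Lowest set bit at position 1

1


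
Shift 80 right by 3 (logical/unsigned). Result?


0b1010000 >> 3 = 0b1010 = 10

10


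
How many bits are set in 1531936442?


0b1011011010011110111111010111010 has 21 set bits

21


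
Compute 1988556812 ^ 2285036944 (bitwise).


0b1110110100001101111100000001100 ^ 0b10001000001100101110010110010000 = 0b11111110101101000001110110011100 = 4273216924

4273216924


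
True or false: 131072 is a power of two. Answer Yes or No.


0b100000000000000000. Only one bit set => Yes

Yes


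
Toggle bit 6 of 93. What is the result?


93 ^ (1 << 6) = 93 ^ 64 = 29

29


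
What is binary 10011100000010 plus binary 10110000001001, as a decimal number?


10011100000010 + 10110000001001 = 101001100001011 = 21259

21259


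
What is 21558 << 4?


0b101010000110110 << 4 = 0b1010100001101100000 = 344928

344928


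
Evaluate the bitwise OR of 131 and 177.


0b10000011 | 0b10110001 = 0b10110011 = 179

179


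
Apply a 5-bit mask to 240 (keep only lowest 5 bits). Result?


240 & 31 = 16

16


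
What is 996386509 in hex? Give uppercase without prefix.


996386509 = 3B63A6CD hex

3B63A6CD


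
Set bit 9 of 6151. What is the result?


6151 | (1 << 9) = 6151 | 512 = 6663

6663


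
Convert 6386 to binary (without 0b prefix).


6386 = 1100011110010 in binary

1100011110010


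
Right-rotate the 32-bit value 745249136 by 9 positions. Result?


Rotate 0b101100011010111001100101110000 right by 9 (32-bit) = 0b10111000000101100011010111001100 = 3088463308

3088463308


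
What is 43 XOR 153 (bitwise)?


0b101011 ^ 0b10011001 = 0b10110010 = 178

178


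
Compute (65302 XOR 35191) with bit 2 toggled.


Step 1: 65302 ^ 35191 = 30305
Step 2: 30305 ^ (1 << 2) = 30305 ^ 4 = 30309

30309


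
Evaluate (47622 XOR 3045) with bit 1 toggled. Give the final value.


Step 1: 47622 ^ 3045 = 45539
Step 2: 45539 ^ (1 << 1) = 45539 ^ 2 = 45537

45537


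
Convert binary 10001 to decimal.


10001 in decimal = 17

17


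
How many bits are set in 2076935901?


0b1111011110010111000011011011101 has 20 set bits

20


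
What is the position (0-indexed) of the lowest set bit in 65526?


0b1111111111110110. Lowest set bit at position 1

1


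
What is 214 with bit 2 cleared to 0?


214 & ~(1 << 2) = 210

210


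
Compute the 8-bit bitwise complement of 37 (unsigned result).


~0b100101 = 0b11011010 = 218 (8-bit unsigned)

218


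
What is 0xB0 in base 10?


B0 hex = 176 decimal

176


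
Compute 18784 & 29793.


0b100100101100000 & 0b111010001100001 = 0b100000001100000 = 16480

16480


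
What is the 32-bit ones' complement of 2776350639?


2776350639 ^ 4294967295 = 1518616656

1518616656


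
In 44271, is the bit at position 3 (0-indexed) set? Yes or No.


0b1010110011101111, bit 3 = 1. Yes

Yes


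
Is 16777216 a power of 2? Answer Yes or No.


0b1000000000000000000000000. Only one bit set => Yes

Yes


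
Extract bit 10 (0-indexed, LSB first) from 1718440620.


0b1100110011011010101001010101100, position 10 = 0

0


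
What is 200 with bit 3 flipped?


200 ^ (1 << 3) = 200 ^ 8 = 192

192


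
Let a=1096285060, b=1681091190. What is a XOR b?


1096285060 ^ 1681091190 = 627347954

627347954


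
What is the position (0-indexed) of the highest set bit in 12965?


0b11001010100101. Highest set bit at position 13

13


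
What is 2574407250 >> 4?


0b10011001011100100101011001010010 >> 4 = 0b1001100101110010010101100101 = 160900453

160900453


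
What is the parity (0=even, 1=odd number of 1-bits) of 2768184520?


0b10100100111111110010010011001000 has 16 ones => parity 0

0


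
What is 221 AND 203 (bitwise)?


0b11011101 & 0b11001011 = 0b11001001 = 201

201


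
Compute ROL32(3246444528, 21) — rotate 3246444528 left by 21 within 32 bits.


Rotate 0b11000001100000001100111111110000 left by 21 (32-bit) = 0b11111110000110000011000000011001 = 4262998041

4262998041


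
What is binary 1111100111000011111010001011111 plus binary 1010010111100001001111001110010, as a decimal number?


1111100111000011111010001011111 + 1010010111100001001111001110010 = 11001111110100101001001011010001 = 3486683857

3486683857


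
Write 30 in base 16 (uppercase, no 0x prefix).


30 = 1E hex

1E


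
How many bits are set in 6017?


0b1011110000001 has 6 set bits

6


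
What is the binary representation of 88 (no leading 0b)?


88 = 1011000 in binary

1011000


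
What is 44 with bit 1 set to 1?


44 | (1 << 1) = 44 | 2 = 46

46


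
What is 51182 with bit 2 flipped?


51182 ^ (1 << 2) = 51182 ^ 4 = 51178

51178


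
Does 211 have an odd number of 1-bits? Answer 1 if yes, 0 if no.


0b11010011 has 5 ones => parity 1

1


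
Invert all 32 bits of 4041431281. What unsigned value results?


4041431281 ^ 4294967295 = 253536014

253536014


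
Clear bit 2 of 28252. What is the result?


28252 & ~(1 << 2) = 28248

28248


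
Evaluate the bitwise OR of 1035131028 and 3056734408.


0b111101101100101101100010010100 | 0b10110110001100100001000011001000 = 0b10111111101100101101100011011100 = 3216169180

3216169180


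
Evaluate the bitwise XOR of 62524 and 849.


0b1111010000111100 ^ 0b1101010001 = 0b1111011101101101 = 63341

63341


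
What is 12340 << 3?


0b11000000110100 << 3 = 0b11000000110100000 = 98720

98720


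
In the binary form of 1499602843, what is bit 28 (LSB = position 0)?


0b1011001011000100001111110011011, position 28 = 1

1


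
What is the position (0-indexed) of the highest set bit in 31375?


0b111101010001111. Highest set bit at position 14

14


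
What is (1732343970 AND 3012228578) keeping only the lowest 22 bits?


Step 1: 1732343970 & 3012228578 = 587231394
Step 2: 587231394 & 4194303 = 28834

28834


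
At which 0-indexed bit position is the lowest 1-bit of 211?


0b11010011. Lowest set bit at position 0

0


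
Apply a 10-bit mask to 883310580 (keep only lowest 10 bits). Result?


883310580 & 1023 = 1012

1012


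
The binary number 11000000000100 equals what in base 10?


11000000000100 in decimal = 12292

12292


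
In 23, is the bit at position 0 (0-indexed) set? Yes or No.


0b10111, bit 0 = 1. Yes

Yes


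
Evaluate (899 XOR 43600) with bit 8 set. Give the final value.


Step 1: 899 ^ 43600 = 43475
Step 2: 43475 | (1 << 8) = 43475 | 256 = 43475

43475


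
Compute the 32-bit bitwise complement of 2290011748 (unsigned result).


~0b10001000011111101100111001100100 = 0b1110111100000010011000110011011 = 2004955547 (32-bit unsigned)

2004955547


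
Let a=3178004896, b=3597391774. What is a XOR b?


3178004896 ^ 3597391774 = 1795642942

1795642942


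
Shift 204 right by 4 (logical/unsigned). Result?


0b11001100 >> 4 = 0b1100 = 12

12


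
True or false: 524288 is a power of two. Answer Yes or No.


0b10000000000000000000. Only one bit set => Yes

Yes


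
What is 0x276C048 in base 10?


276C048 hex = 41336904 decimal

41336904


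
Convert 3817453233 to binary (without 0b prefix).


3817453233 = 11100011100010011011011010110001 in binary

11100011100010011011011010110001


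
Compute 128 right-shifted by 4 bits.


0b10000000 >> 4 = 0b1000 = 8

8


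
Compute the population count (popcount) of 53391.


0b1101000010001111 has 8 set bits

8


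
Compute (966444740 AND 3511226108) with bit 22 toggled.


Step 1: 966444740 & 3511226108 = 285738692
Step 2: 285738692 ^ (1 << 22) = 285738692 ^ 4194304 = 289932996

289932996


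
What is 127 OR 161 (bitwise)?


0b1111111 | 0b10100001 = 0b11111111 = 255

255


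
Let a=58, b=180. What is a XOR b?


58 ^ 180 = 142

142


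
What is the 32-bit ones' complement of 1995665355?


1995665355 ^ 4294967295 = 2299301940

2299301940


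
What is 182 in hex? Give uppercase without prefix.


182 = B6 hex

B6


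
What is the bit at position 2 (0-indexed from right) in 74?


0b1001010, position 2 = 0

0


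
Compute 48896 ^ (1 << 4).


48896 ^ (1 << 4) = 48896 ^ 16 = 48912

48912


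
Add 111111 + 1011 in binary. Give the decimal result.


111111 + 1011 = 1001010 = 74

74


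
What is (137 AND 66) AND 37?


Step 1: 137 & 66 = 0
Step 2: 0 & 37 = 0

0


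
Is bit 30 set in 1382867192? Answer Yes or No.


0b1010010011011001110000011111000, bit 30 = 1. Yes

Yes


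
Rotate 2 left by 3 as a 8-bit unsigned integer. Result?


Rotate 0b10 left by 3 (8-bit) = 0b10000 = 16

16


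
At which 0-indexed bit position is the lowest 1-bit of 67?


0b1000011. Lowest set bit at position 0

0


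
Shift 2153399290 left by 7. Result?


0b10000000010110100100001111111010 << 7 = 0b100000000101101001000011111110100000000 = 275635109120

275635109120


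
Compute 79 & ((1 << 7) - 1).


79 & 127 = 79

79


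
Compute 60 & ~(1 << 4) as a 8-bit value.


60 & ~(1 << 4) = 44

44


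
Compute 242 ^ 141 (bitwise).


0b11110010 ^ 0b10001101 = 0b1111111 = 127

127


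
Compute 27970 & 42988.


0b110110101000010 & 0b1010011111101100 = 0b10010101000000 = 9536

9536


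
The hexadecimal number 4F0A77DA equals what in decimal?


4F0A77DA hex = 1326086106 decimal

1326086106


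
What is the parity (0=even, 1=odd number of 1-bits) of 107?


0b1101011 has 5 ones => parity 1

1


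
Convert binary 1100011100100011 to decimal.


1100011100100011 in decimal = 50979

50979


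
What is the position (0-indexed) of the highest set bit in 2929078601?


0b10101110100101100011000101001001. Highest set bit at position 31

31


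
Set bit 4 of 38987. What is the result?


38987 | (1 << 4) = 38987 | 16 = 39003

39003


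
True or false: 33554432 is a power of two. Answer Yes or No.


0b10000000000000000000000000. Only one bit set => Yes

Yes


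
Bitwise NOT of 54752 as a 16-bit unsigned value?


~0b1101010111100000 = 0b10101000011111 = 10783 (16-bit unsigned)

10783


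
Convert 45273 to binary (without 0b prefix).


45273 = 1011000011011001 in binary

1011000011011001


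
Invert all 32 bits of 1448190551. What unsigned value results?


1448190551 ^ 4294967295 = 2846776744

2846776744


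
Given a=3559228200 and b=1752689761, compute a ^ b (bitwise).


3559228200 ^ 1752689761 = 3159519049

3159519049


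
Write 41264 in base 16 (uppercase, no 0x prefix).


41264 = A130 hex

A130


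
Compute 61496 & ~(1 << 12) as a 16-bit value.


61496 & ~(1 << 12) = 57400

57400


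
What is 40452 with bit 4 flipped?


40452 ^ (1 << 4) = 40452 ^ 16 = 40468

40468


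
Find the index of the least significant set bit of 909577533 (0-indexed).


0b110110001101110000110100111101. Lowest set bit at position 0

0


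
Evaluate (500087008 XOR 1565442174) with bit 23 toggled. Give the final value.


Step 1: 500087008 ^ 1565442174 = 1082161310
Step 2: 1082161310 ^ (1 << 23) = 1082161310 ^ 8388608 = 1073772702

1073772702


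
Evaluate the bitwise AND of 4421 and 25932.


0b1000101000101 & 0b110010101001100 = 0b101000100 = 324

324


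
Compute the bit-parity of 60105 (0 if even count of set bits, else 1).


0b1110101011001001 has 9 ones => parity 1

1


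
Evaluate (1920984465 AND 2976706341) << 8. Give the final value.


Step 1: 1920984465 & 2976706341 = 812442881
Step 2: 812442881 << 8 = 207985377536

207985377536


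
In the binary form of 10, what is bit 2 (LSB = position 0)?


0b1010, position 2 = 0

0


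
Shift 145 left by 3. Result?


0b10010001 << 3 = 0b10010001000 = 1160

1160


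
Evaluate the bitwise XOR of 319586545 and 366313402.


0b10011000011001000000011110001 ^ 0b10101110101010111111110111010 = 0b110110110011111111101001011 = 114949963

114949963


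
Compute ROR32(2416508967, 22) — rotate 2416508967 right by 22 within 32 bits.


Rotate 0b10010000000010010000000000100111 right by 22 (32-bit) = 0b100100000000001001111001000000 = 604020288

604020288


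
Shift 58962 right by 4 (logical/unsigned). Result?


0b1110011001010010 >> 4 = 0b111001100101 = 3685

3685


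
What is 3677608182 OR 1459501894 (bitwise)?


0b11011011001100111101100011110110 | 0b1010110111111100011101101000110 = 0b11011111111111111111101111110110 = 3758095350

3758095350


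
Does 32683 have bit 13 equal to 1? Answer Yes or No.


0b111111110101011, bit 13 = 1. Yes

Yes


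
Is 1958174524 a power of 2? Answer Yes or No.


0b1110100101101110101111100111100. Multiple bits set => No

No


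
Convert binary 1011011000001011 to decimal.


1011011000001011 in decimal = 46603

46603


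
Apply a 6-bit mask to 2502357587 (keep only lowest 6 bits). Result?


2502357587 & 63 = 19

19


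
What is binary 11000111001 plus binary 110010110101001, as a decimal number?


11000111001 + 110010110101001 = 110101111100010 = 27618

27618


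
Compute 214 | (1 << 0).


214 | (1 << 0) = 214 | 1 = 215

215


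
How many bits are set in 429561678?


0b11001100110101001011101001110 has 16 set bits

16


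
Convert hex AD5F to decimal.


AD5F hex = 44383 decimal

44383


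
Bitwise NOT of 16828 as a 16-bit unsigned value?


~0b100000110111100 = 0b1011111001000011 = 48707 (16-bit unsigned)

48707


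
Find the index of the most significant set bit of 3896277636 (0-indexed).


0b11101000001111000111101010000100. Highest set bit at position 31

31


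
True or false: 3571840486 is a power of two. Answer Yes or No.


0b11010100111001011111010111100110. Multiple bits set => No

No


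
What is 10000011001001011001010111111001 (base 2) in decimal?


10000011001001011001010111111001 in decimal = 2200278521

2200278521


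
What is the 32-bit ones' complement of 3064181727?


3064181727 ^ 4294967295 = 1230785568

1230785568


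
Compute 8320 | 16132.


0b10000010000000 | 0b11111100000100 = 0b11111110000100 = 16260

16260


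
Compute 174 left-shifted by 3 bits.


0b10101110 << 3 = 0b10101110000 = 1392

1392


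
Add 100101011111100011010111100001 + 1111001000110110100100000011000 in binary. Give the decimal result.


100101011111100011010111100001 + 1111001000110110100100000011000 = 10011110100110010111110111111001 = 2660859385

2660859385


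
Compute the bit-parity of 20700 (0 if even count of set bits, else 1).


0b101000011011100 has 7 ones => parity 1

1


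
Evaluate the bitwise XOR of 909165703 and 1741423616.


0b110110001100001100010010000111 ^ 0b1100111110011000000010000000000 = 0b1010001111111001100000010000111 = 1375518855

1375518855


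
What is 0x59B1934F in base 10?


59B1934F hex = 1504809807 decimal

1504809807


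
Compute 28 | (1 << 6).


28 | (1 << 6) = 28 | 64 = 92

92


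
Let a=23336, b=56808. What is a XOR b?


23336 ^ 56808 = 34496

34496


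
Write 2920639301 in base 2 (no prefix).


2920639301 = 10101110000101010110101101000101 in binary

10101110000101010110101101000101


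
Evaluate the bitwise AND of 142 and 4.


0b10001110 & 0b100 = 0b100 = 4

4


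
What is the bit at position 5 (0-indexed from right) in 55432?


0b1101100010001000, position 5 = 0

0


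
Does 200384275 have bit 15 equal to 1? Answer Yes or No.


0b1011111100011001111100010011, bit 15 = 1. Yes

Yes


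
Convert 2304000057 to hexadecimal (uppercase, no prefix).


2304000057 = 89544039 hex

89544039


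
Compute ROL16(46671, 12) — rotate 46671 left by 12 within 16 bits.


Rotate 0b1011011001001111 left by 12 (16-bit) = 0b1111101101100100 = 64356

64356


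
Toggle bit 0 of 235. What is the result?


235 ^ (1 << 0) = 235 ^ 1 = 234

234


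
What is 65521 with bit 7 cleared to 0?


65521 & ~(1 << 7) = 65393

65393


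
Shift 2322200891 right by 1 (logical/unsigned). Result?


0b10001010011010011111100100111011 >> 1 = 0b1000101001101001111110010011101 = 1161100445

1161100445


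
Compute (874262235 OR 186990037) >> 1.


Step 1: 874262235 | 186990037 = 1060978655
Step 2: 1060978655 >> 1 = 530489327

530489327


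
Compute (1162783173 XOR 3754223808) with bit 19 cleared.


Step 1: 1162783173 ^ 3754223808 = 2592751877
Step 2: 2592751877 & ~(1 << 19) = 2592227589

2592227589


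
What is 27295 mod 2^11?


27295 & 2047 = 671

671


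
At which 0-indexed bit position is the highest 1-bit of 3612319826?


0b11010111010011111010000001010010. Highest set bit at position 31

31


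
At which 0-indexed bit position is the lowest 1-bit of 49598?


0b1100000110111110. Lowest set bit at position 1

1


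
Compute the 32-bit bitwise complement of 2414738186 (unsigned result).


~0b10001111111011011111101100001010 = 0b1110000000100100000010011110101 = 1880229109 (32-bit unsigned)

1880229109


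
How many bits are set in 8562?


0b10000101110010 has 6 set bits

6


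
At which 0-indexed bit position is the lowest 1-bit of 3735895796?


0b11011110101011010011111011110100. Lowest set bit at position 2

2


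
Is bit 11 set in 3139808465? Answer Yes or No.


0b10111011001001011010110011010001, bit 11 = 1. Yes

Yes


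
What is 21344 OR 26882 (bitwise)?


0b101001101100000 | 0b110100100000010 = 0b111101101100010 = 31586

31586


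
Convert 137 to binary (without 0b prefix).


137 = 10001001 in binary

10001001


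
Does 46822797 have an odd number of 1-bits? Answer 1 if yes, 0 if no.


0b10110010100111010110001101 has 14 ones => parity 0

0


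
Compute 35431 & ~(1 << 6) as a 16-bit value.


35431 & ~(1 << 6) = 35367

35367


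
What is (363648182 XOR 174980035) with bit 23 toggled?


Step 1: 363648182 ^ 174980035 = 532754293
Step 2: 532754293 ^ (1 << 23) = 532754293 ^ 8388608 = 524365685

524365685


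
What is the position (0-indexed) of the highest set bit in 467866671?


0b11011111000110001010000101111. Highest set bit at position 28

28


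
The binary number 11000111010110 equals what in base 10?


11000111010110 in decimal = 12758

12758


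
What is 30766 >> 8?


0b111100000101110 >> 8 = 0b1111000 = 120

120


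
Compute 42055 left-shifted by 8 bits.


0b1010010001000111 << 8 = 0b101001000100011100000000 = 10766080

10766080


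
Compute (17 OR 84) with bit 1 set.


Step 1: 17 | 84 = 85
Step 2: 85 | (1 << 1) = 85 | 2 = 87

87


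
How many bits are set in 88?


0b1011000 has 3 set bits

3


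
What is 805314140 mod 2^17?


805314140 & 131071 = 7772

7772


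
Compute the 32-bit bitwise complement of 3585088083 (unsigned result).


~0b11010101101100000001101001010011 = 0b101010010011111110010110101100 = 709879212 (32-bit unsigned)

709879212


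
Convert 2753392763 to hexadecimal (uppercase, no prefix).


2753392763 = A41D707B hex

A41D707B


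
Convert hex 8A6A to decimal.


8A6A hex = 35434 decimal

35434


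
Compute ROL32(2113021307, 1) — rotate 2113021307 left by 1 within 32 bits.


Rotate 0b1111101111100100010010101111011 left by 1 (32-bit) = 0b11111011111001000100101011110110 = 4226042614

4226042614


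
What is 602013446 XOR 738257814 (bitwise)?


0b100011111000011111111100000110 ^ 0b101100000000001110101110010110 = 0b1111111000010001010010010000 = 266409104

266409104


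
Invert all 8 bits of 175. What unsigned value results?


175 ^ 255 = 80

80


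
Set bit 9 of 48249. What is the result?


48249 | (1 << 9) = 48249 | 512 = 48761

48761


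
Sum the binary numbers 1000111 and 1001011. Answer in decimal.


1000111 + 1001011 = 10010010 = 146

146


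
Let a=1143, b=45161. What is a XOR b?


1143 ^ 45161 = 46110

46110


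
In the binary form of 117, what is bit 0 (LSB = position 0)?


0b1110101, position 0 = 1

1


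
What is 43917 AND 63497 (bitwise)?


0b1010101110001101 & 0b1111100000001001 = 0b1010100000001001 = 43017

43017


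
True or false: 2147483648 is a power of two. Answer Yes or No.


0b10000000000000000000000000000000. Only one bit set => Yes

Yes


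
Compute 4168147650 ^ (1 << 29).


4168147650 ^ (1 << 29) = 4168147650 ^ 536870912 = 3631276738

3631276738


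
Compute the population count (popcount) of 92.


0b1011100 has 4 set bits

4


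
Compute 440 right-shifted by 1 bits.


0b110111000 >> 1 = 0b11011100 = 220

220


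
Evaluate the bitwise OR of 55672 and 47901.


0b1101100101111000 | 0b1011101100011101 = 0b1111101101111101 = 64381

64381


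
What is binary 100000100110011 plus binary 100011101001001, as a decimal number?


100000100110011 + 100011101001001 = 1000100001111100 = 34940

34940


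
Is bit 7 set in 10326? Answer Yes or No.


0b10100001010110, bit 7 = 0. No

No


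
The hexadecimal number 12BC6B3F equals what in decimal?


12BC6B3F hex = 314338111 decimal

314338111


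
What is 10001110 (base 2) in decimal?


10001110 in decimal = 142

142


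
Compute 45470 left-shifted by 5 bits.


0b1011000110011110 << 5 = 0b101100011001111000000 = 1455040

1455040


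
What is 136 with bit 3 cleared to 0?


136 & ~(1 << 3) = 128

128


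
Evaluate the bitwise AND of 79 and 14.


0b1001111 & 0b1110 = 0b1110 = 14

14


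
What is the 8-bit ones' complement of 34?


34 ^ 255 = 221

221


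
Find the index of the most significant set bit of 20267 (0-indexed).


0b100111100101011. Highest set bit at position 14

14


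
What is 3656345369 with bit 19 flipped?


3656345369 ^ (1 << 19) = 3656345369 ^ 524288 = 3655821081

3655821081


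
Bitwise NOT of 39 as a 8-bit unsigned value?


~0b100111 = 0b11011000 = 216 (8-bit unsigned)

216


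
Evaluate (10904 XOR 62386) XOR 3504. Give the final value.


Step 1: 10904 ^ 62386 = 55594
Step 2: 55594 ^ 3504 = 54426

54426


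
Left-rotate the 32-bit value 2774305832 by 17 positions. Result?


Rotate 0b10100101010111001000110000101000 left by 17 (32-bit) = 0b11000010100010100101010111001 = 407980729

407980729


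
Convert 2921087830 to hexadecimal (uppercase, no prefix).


2921087830 = AE1C4356 hex

AE1C4356


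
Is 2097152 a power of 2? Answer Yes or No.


0b1000000000000000000000. Only one bit set => Yes

Yes


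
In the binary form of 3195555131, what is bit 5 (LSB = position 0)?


0b10111110011110000100110100111011, position 5 = 1

1


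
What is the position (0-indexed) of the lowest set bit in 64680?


0b1111110010101000. Lowest set bit at position 3

3


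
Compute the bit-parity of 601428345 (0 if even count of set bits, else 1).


0b100011110110010001000101111001 has 15 ones => parity 1

1


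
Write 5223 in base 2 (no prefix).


5223 = 1010001100111 in binary

1010001100111


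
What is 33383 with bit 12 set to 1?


33383 | (1 << 12) = 33383 | 4096 = 37479

37479


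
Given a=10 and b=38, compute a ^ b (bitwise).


10 ^ 38 = 44

44


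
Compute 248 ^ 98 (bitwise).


0b11111000 ^ 0b1100010 = 0b10011010 = 154

154


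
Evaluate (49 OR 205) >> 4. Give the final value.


Step 1: 49 | 205 = 253
Step 2: 253 >> 4 = 15

15


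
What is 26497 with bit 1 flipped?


26497 ^ (1 << 1) = 26497 ^ 2 = 26499

26499


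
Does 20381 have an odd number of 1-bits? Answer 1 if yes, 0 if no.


0b100111110011101 has 10 ones => parity 0

0


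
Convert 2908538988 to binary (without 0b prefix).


2908538988 = 10101101010111001100100001101100 in binary

10101101010111001100100001101100


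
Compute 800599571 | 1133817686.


0b101111101110000010111000010011 | 0b1000011100101001010111101010110 = 0b1101111101111001010111101010111 = 1874636631

1874636631


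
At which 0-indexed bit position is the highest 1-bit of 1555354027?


0b1011100101101001101000110101011. Highest set bit at position 30

30


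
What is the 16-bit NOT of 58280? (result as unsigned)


~0b1110001110101000 = 0b1110001010111 = 7255 (16-bit unsigned)

7255


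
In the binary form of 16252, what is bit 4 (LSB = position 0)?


0b11111101111100, position 4 = 1

1


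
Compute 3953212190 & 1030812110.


0b11101011101000010011101100011110 & 0b111101011100001111000111001110 = 0b101001001000000011000100001110 = 689975566

689975566


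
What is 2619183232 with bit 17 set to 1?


2619183232 | (1 << 17) = 2619183232 | 131072 = 2619314304

2619314304


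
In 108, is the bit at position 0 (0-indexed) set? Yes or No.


0b1101100, bit 0 = 0. No

No


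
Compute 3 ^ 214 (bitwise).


0b11 ^ 0b11010110 = 0b11010101 = 213

213


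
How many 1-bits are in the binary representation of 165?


0b10100101 has 4 set bits

4


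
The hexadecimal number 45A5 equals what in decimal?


45A5 hex = 17829 decimal

17829


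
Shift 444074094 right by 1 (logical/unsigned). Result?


0b11010011110000000100001101110 >> 1 = 0b1101001111000000010000110111 = 222037047

222037047


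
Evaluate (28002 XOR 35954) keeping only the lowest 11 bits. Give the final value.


Step 1: 28002 ^ 35954 = 57616
Step 2: 57616 & 2047 = 272

272


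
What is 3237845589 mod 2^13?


3237845589 & 8191 = 6741

6741


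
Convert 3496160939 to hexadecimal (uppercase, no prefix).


3496160939 = D0632EAB hex

D0632EAB


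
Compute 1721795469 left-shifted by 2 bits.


0b1100110101000001000001110001101 << 2 = 0b110011010100000100000111000110100 = 6887181876

6887181876


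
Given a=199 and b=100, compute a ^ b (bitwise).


199 ^ 100 = 163

163


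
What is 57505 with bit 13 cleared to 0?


57505 & ~(1 << 13) = 49313

49313


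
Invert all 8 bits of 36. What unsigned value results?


36 ^ 255 = 219

219


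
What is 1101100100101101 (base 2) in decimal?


1101100100101101 in decimal = 55597

55597


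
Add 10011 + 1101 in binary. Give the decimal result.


10011 + 1101 = 100000 = 32

32


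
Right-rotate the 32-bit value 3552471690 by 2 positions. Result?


Rotate 0b11010011101111100110101010001010 right by 2 (32-bit) = 0b10110100111011111001101010100010 = 3035601570

3035601570


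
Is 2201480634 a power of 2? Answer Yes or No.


0b10000011001101111110110110111010. Multiple bits set => No

No


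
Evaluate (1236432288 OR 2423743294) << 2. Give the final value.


Step 1: 1236432288 | 2423743294 = 3656873918
Step 2: 3656873918 << 2 = 14627495672

14627495672


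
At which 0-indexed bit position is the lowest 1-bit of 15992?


0b11111001111000. Lowest set bit at position 3

3


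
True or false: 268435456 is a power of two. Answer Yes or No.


0b10000000000000000000000000000. Only one bit set => Yes

Yes


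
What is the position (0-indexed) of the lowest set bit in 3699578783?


0b11011100100000110001011110011111. Lowest set bit at position 0

0


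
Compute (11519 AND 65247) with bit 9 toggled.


Step 1: 11519 & 65247 = 11487
Step 2: 11487 ^ (1 << 9) = 11487 ^ 512 = 11999

11999


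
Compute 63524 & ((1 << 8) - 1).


63524 & 255 = 36

36


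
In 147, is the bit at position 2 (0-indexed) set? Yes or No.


0b10010011, bit 2 = 0. No

No


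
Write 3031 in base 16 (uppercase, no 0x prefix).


3031 = BD7 hex

BD7


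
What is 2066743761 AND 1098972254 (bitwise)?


0b1111011001100000000000111010001 & 0b1000001100000001111110001011110 = 0b1000001000000000000000001010000 = 1090519120

1090519120


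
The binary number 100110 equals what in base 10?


100110 in decimal = 38

38


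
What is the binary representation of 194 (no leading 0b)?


194 = 11000010 in binary

11000010


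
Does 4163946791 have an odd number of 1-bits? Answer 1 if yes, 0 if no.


0b11111000001100001100100100100111 has 15 ones => parity 1

1


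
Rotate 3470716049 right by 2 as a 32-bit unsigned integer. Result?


Rotate 0b11001110110111101110110010010001 right by 2 (32-bit) = 0b1110011101101111011101100100100 = 1941420836

1941420836


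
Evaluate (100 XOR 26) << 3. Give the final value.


Step 1: 100 ^ 26 = 126
Step 2: 126 << 3 = 1008

1008


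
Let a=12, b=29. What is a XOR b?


12 ^ 29 = 17

17


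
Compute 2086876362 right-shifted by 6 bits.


0b1111100011000110011010011001010 >> 6 = 0b1111100011000110011010011 = 32607443

32607443


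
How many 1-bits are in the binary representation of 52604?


0b1100110101111100 has 10 set bits

10


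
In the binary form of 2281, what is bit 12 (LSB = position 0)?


0b100011101001, position 12 = 0

0


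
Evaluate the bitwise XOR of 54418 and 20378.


0b1101010010010010 ^ 0b100111110011010 = 0b1001101100001000 = 39688

39688


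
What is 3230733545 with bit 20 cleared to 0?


3230733545 & ~(1 << 20) = 3229684969

3229684969


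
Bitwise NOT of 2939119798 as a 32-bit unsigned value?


~0b10101111001011110110100010110110 = 0b1010000110100001001011101001001 = 1355847497 (32-bit unsigned)

1355847497


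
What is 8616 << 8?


0b10000110101000 << 8 = 0b1000011010100000000000 = 2205696

2205696


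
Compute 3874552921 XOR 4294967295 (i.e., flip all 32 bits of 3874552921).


3874552921 ^ 4294967295 = 420414374

420414374
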